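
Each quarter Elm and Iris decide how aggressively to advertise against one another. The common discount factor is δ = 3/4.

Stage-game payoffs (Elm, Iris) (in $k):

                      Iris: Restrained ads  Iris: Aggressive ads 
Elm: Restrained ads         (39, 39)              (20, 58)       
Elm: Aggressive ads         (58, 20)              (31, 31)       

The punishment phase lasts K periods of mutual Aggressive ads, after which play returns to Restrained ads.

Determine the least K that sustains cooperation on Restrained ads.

Need Σ_{k=1}^{K} δ^k ≥ (58−39)/(39−31) = 2.3750 at δ = 3/4.
At K = 5 the sum is 2.2881 < 2.3750; at K = 6 it is 2.4661 ≥ 2.3750.
So the minimum punishment length is K = 6.

6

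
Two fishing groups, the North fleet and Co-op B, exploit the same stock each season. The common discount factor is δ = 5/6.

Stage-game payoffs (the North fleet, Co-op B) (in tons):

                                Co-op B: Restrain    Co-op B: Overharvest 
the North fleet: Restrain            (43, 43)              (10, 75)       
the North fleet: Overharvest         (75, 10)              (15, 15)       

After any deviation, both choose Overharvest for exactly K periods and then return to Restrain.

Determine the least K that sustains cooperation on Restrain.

2

No profitable deviation requires (43−15)(δ+…+δ^K) ≥ 75−43, i.e. δ+…+δ^K ≥ 8/7 ≈ 1.1429.
With δ = 5/6, the partial sums are K=1: 0.8333, K=2: 1.5278.
K = 2 is the first length at which the sum reaches 1.1429.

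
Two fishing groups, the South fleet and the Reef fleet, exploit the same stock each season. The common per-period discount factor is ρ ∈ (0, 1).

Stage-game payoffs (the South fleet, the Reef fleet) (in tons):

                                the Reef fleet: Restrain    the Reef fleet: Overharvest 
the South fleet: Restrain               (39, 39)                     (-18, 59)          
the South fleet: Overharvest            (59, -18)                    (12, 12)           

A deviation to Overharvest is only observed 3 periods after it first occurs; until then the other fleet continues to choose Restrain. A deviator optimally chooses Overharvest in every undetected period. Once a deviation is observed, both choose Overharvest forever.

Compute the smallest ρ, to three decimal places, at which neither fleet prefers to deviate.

Deviating for the 3 undetected periods gains 59−39 = 20 per period over cooperation, then loses 39−12 = 27 per period forever once punishment starts.
Gain: 20(1 + ρ + … + ρ^2); loss: 27·ρ^3/(1−ρ).
No profitable deviation ⇔ 20(1−ρ^3) ≤ 27·ρ^3, i.e. ρ^3 ≥ 20/(20+27) = 20/47.
Hence ρ ≥ (20/47)^(1/3) ≈ 0.752.

0.752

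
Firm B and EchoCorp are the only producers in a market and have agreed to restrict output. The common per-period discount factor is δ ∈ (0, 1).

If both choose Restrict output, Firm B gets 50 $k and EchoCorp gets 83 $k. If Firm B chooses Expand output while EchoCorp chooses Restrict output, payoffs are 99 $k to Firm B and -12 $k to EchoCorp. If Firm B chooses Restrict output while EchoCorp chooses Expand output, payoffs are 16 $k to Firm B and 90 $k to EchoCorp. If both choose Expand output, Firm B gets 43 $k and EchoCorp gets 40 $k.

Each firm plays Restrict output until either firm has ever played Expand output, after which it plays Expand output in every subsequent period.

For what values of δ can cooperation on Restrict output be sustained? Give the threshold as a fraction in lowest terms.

Firm B: cooperation gives 50 each period; deviation gives 99 once then 43 forever.
  50/(1−δ) ≥ 99 + 43δ/(1−δ) ⇒ δ ≥ 49/56 = 7/8.
EchoCorp: cooperation gives 83 each period; deviation gives 90 once then 40 forever.
  δ ≥ 7/50.
Both must hold, so the binding constraint is Firm B's: δ ≥ 7/8.

7/8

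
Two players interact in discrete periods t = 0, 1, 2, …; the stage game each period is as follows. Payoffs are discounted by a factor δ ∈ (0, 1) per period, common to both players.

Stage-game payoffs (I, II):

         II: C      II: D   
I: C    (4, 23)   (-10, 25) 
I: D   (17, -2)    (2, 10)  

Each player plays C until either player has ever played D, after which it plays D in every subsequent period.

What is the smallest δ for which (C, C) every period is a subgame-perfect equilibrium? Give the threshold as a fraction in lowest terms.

13/15

I: cooperation gives 4 each period; deviation gives 17 once then 2 forever.
  4/(1−δ) ≥ 17 + 2δ/(1−δ) ⇒ δ ≥ 13/15.
II: cooperation gives 23 each period; deviation gives 25 once then 10 forever.
  δ ≥ 2/15.
Both must hold, so the binding constraint is I's: δ ≥ 13/15.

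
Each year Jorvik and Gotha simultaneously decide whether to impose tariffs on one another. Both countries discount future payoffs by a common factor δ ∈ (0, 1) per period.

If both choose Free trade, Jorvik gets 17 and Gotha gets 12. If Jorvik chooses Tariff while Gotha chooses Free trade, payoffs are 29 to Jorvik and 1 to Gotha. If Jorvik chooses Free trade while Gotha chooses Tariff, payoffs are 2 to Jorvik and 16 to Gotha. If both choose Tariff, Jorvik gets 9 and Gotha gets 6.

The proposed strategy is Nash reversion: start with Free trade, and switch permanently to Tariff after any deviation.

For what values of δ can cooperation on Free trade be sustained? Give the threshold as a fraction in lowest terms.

Jorvik's threshold: (29−17)/(29−9) = 3/5.
Gotha's threshold: (16−12)/(16−6) = 2/5.
3/5 > 2/5, so Jorvik binds and δ* = 3/5.

3/5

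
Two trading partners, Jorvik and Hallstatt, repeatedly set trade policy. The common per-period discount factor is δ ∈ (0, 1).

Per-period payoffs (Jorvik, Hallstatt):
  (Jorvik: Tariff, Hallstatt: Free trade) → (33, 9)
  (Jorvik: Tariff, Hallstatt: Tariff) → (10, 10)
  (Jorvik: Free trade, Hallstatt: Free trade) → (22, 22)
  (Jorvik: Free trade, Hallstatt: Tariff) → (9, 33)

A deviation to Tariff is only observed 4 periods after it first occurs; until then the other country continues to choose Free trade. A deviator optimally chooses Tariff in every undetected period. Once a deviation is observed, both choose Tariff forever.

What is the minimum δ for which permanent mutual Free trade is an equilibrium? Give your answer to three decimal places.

0.832

A deviator earns 33 for 4 periods, then 10 forever; cooperating earns 22 forever. Multiplying the IC by (1−δ):
22 ≥ 33(1−δ^4) + 10δ^4, so 23·δ^4 ≥ 11 and δ^4 ≥ 11/23.
δ ≥ (11/23)^(1/4) ≈ 0.832.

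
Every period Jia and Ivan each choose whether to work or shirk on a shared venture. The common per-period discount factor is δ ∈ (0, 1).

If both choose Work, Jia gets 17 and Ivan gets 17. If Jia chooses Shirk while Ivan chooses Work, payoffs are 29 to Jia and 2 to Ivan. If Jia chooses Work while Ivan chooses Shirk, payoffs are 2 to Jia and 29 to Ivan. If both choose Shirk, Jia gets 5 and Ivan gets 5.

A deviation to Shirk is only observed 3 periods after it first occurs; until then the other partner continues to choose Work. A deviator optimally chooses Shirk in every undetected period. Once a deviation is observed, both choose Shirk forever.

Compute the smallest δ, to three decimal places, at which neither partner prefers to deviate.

0.794

A deviator earns 29 for 3 periods, then 5 forever; cooperating earns 17 forever. Multiplying the IC by (1−δ):
17 ≥ 29(1−δ^3) + 5δ^3, so 24·δ^3 ≥ 12 and δ^3 ≥ 1/2.
δ ≥ (1/2)^(1/3) ≈ 0.794.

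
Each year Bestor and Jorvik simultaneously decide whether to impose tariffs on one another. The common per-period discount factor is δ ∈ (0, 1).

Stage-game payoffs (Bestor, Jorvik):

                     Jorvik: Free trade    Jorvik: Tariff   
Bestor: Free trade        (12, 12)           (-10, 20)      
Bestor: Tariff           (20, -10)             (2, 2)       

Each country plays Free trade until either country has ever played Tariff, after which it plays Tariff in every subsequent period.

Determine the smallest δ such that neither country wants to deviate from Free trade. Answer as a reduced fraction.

Cooperation forever yields 12 each period: 12/(1−δ).
Deviating yields 20 once, then 2 forever: 20 + 2δ/(1−δ).
No profitable deviation requires 12/(1−δ) ≥ 20 + 2δ/(1−δ).
Multiplying by (1−δ): 12 ≥ 20(1−δ) + 2δ = 20 − 18δ.
So 18δ ≥ 8, i.e. δ ≥ 8/18 = 4/9.

4/9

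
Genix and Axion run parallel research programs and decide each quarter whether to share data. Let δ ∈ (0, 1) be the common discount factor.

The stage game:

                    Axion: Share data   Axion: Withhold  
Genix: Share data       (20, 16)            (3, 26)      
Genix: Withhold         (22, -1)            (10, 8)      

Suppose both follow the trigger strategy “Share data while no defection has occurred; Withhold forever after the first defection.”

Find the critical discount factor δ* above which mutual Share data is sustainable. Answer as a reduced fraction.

For Genix: deviation gain 22−20 = 2, per-period punishment loss 20−10 = 10. IC gives δ ≥ 2/12 = 1/6.
For Axion: gain 10, loss 8 per period, so δ ≥ 10/18 = 5/9.
The tighter constraint is Axion's, so cooperation needs δ ≥ 5/9.

5/9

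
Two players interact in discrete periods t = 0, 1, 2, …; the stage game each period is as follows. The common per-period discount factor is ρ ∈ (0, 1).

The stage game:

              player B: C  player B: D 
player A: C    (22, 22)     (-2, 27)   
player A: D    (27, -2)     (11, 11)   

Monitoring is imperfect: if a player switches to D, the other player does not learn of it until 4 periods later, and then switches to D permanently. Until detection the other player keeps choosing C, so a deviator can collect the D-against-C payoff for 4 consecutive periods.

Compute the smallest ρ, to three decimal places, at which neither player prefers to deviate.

0.748

A deviator earns 27 for 4 periods, then 11 forever; cooperating earns 22 forever. Multiplying the IC by (1−ρ):
22 ≥ 27(1−ρ^4) + 11ρ^4, so 16·ρ^4 ≥ 5 and ρ^4 ≥ 5/16.
ρ ≥ (5/16)^(1/4) ≈ 0.748.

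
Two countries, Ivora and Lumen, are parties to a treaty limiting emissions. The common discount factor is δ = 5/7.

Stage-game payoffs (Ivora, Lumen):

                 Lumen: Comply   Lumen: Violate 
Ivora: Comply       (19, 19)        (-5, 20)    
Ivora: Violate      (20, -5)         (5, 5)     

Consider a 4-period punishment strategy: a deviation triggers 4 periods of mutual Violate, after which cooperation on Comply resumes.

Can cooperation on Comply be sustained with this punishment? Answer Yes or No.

Yes

IC: δ+…+δ^4 ≥ (20−19)/(19−5) = 1/14.
At δ = 5/7: partial sum = 1.8492 ≥ 0.0714. Cooperation sustainable.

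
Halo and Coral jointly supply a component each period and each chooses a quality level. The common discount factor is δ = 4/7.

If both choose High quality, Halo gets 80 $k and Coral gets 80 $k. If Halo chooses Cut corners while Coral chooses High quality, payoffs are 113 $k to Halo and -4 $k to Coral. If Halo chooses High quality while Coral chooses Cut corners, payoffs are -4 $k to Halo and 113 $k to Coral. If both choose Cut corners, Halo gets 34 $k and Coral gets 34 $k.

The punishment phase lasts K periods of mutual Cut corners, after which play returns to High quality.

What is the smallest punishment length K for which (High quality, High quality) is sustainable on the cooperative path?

2

IC: δ(1−δ^K)/(1−δ) ≥ (113−80)/(80−34) = 33/46.
With δ = 4/7: need 1 − δ^K ≥ 33/46·(1−4/7)/(4/7), i.e. δ^K ≤ 0.4620.
Since (4/7)^1 = 0.5714 and (4/7)^2 = 0.3265, the smallest such K is 2.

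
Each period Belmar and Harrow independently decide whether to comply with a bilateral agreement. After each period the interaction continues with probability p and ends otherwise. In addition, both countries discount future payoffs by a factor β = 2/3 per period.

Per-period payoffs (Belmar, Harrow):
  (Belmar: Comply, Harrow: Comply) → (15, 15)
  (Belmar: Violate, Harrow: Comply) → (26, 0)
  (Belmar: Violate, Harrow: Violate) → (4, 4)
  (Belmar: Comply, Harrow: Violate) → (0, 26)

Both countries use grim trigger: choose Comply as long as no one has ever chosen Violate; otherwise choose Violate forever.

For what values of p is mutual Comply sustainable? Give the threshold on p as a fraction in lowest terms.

3/4

With continuation probability p and discount β, the effective per-period discount factor is βp.
Grim-trigger IC: βp ≥ (26−15)/(26−4) = 1/2.
So p ≥ (1/2)/(2/3) = 3/4.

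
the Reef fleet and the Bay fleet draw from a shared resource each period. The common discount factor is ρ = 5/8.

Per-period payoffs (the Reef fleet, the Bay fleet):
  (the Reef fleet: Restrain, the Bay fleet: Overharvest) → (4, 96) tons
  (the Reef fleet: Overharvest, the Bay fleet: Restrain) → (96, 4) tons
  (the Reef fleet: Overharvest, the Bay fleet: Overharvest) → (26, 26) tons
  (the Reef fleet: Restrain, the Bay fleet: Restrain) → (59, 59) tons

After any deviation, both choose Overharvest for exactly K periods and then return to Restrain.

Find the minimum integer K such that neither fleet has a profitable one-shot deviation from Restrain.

3

No profitable deviation requires (59−26)(ρ+…+ρ^K) ≥ 96−59, i.e. ρ+…+ρ^K ≥ 37/33 ≈ 1.1212.
With ρ = 5/8, the partial sums are K=1: 0.6250, K=2: 1.0156, K=3: 1.2598.
K = 3 is the first length at which the sum reaches 1.1212.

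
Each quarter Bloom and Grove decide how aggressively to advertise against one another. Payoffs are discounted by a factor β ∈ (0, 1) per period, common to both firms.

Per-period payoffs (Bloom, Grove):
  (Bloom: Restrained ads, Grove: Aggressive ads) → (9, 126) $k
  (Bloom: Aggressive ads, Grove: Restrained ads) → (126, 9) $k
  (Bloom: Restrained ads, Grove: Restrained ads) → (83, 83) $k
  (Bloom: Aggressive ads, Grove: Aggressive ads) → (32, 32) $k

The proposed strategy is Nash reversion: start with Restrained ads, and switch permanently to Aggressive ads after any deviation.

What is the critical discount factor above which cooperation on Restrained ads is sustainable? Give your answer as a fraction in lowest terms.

One-period gain from deviating is 126 − 83 = 43. The loss is 83 − 32 = 51 in every subsequent period, with present value 51·β/(1−β).
Deviation is unprofitable when 51·β/(1−β) ≥ 43, i.e. β/(1−β) ≥ 43/51.
Equivalently β ≥ 43/(43+51) = 43/94.

43/94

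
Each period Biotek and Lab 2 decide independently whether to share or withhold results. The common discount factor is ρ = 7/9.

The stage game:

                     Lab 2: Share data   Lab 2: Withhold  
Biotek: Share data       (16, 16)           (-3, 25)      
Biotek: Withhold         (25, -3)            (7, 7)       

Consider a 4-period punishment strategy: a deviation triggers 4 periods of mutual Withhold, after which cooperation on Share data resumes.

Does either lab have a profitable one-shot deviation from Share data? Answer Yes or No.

A one-shot deviation gives 25 now, then 7 for 4 periods, then back to 16.
Gain from deviating: (25−16) today; loss: (16−7) in each of the next 4 periods.
No-deviation condition: (16−7)(ρ+…+ρ^4) ≥ 25−16, i.e. ρ+…+ρ^4 ≥ 1.
At ρ = 7/9: ρ+…+ρ^4 = 2.2192 ≥ 1.0000.
So cooperation is sustainable.

No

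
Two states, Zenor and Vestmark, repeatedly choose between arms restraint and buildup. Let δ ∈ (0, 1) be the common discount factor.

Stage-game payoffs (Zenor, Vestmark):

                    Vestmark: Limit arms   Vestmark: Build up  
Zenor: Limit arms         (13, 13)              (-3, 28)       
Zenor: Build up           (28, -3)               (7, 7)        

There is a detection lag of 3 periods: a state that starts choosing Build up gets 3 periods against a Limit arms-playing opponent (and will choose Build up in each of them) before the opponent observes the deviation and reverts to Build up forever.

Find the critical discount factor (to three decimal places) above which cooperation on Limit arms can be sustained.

The best deviation is to choose Build up for all 3 undetected periods, earning 28 each, then 7 forever once detected.
Deviation value: 28(1−δ^3)/(1−δ) + 7δ^3/(1−δ); cooperation value: 13/(1−δ).
IC: 13 ≥ 28(1−δ^3) + 7δ^3 = 28 − 21δ^3.
So δ^3 ≥ 15/21 = 5/7, giving δ ≥ (5/7)^(1/3) ≈ 0.894.

0.894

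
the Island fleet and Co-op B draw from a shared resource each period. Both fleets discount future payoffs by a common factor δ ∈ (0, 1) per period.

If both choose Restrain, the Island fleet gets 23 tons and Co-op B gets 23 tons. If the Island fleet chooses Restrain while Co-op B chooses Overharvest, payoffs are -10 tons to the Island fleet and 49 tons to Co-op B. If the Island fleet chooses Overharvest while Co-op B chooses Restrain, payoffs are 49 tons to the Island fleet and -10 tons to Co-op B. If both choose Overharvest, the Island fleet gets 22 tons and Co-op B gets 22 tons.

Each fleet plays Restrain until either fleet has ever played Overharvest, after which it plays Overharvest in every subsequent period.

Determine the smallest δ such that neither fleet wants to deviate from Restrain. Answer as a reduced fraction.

26/27

Cooperation forever yields 23 each period: 23/(1−δ).
Deviating yields 49 once, then 22 forever: 49 + 22δ/(1−δ).
No profitable deviation requires 23/(1−δ) ≥ 49 + 22δ/(1−δ).
Multiplying by (1−δ): 23 ≥ 49(1−δ) + 22δ = 49 − 27δ.
So 27δ ≥ 26, i.e. δ ≥ 26/27.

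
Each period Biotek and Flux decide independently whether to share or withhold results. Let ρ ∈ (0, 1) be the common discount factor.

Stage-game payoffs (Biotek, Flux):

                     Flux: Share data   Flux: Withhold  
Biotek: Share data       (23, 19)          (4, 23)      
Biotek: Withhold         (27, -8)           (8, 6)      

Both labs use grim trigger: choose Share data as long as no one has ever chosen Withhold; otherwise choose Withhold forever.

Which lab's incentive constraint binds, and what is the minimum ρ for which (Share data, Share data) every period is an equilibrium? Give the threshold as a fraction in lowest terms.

For Biotek: deviation gain 27−23 = 4, per-period punishment loss 23−8 = 15. IC gives ρ ≥ 4/19.
For Flux: gain 4, loss 13 per period, so ρ ≥ 4/17.
The tighter constraint is Flux's, so cooperation needs ρ ≥ 4/17.

Flux; ρ ≥ 4/17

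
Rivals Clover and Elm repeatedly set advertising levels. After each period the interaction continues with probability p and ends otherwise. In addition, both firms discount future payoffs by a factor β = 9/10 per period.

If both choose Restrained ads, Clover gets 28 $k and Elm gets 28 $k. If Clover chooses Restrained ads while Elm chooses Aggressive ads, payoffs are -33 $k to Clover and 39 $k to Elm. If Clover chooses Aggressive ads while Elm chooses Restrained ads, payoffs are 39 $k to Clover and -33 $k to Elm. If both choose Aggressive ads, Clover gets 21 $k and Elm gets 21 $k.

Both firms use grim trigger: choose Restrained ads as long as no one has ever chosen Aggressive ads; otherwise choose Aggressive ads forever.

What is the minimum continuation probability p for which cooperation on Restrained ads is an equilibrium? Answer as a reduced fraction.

With continuation probability p and discount β, the effective per-period discount factor is βp.
Grim-trigger IC: βp ≥ (39−28)/(39−21) = 11/18.
So p ≥ (11/18)/(9/10) = 55/81.

55/81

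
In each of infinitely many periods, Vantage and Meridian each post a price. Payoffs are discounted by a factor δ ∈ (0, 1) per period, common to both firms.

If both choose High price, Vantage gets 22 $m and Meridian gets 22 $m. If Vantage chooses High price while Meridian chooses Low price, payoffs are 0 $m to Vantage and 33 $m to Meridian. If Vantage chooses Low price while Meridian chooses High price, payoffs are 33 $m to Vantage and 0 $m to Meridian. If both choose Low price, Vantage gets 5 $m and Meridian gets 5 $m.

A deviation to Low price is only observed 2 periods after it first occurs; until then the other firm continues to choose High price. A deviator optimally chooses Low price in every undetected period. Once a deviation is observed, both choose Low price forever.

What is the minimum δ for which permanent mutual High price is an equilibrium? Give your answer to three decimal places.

0.627

Deviating for the 2 undetected periods gains 33−22 = 11 per period over cooperation, then loses 22−5 = 17 per period forever once punishment starts.
Gain: 11(1 + δ + … + δ^1); loss: 17·δ^2/(1−δ).
No profitable deviation ⇔ 11(1−δ^2) ≤ 17·δ^2, i.e. δ^2 ≥ 11/(11+17) = 11/28.
Hence δ ≥ (11/28)^(1/2) ≈ 0.627.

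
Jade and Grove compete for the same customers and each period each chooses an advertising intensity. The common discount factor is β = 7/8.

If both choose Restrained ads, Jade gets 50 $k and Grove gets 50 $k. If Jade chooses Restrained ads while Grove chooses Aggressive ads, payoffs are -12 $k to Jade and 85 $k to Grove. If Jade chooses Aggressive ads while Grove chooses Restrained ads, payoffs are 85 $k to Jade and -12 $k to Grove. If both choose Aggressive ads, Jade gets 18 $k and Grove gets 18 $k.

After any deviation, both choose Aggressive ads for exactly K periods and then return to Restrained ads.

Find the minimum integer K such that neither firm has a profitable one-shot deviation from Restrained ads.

Need Σ_{k=1}^{K} β^k ≥ (85−50)/(50−18) = 1.0938 at β = 7/8.
At K = 1 the sum is 0.8750 < 1.0938; at K = 2 it is 1.6406 ≥ 1.0938.
So the minimum punishment length is K = 2.

2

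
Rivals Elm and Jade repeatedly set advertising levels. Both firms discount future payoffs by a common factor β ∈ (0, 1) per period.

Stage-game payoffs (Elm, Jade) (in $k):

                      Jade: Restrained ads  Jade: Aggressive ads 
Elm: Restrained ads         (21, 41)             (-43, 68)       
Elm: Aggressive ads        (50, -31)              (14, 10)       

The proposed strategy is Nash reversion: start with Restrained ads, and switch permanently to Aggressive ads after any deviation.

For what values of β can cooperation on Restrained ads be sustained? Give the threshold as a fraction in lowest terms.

For Elm: deviation gain 50−21 = 29, per-period punishment loss 21−14 = 7. IC gives β ≥ 29/36.
For Jade: gain 27, loss 31 per period, so β ≥ 27/58.
The tighter constraint is Elm's, so cooperation needs β ≥ 29/36.

29/36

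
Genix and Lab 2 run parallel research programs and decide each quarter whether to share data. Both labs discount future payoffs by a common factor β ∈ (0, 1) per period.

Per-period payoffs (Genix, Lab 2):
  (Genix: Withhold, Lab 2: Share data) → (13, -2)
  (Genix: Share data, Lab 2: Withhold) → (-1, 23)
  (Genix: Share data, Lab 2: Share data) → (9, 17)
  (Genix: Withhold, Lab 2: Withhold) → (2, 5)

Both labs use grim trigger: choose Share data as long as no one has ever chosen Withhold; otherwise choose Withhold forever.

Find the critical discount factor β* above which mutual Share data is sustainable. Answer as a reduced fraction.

4/11

Genix: cooperation gives 9 each period; deviation gives 13 once then 2 forever.
  9/(1−β) ≥ 13 + 2β/(1−β) ⇒ β ≥ 4/11.
Lab 2: cooperation gives 17 each period; deviation gives 23 once then 5 forever.
  β ≥ 6/18 = 1/3.
Both must hold, so the binding constraint is Genix's: β ≥ 4/11.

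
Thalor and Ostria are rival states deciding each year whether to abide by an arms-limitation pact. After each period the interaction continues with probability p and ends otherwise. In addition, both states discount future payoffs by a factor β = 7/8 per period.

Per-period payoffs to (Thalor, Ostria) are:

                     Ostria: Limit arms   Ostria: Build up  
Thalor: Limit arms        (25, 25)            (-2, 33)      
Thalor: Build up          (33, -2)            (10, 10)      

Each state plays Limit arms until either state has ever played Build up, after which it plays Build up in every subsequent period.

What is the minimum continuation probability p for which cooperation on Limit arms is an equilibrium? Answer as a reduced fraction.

Expected continuation weight on next period's payoff is β·p = 7/8·p, which plays the role of the discount factor.
Cooperation requires 7/8·p ≥ (33−25)/(33−10) = 8/23, hence p ≥ 64/161.

64/161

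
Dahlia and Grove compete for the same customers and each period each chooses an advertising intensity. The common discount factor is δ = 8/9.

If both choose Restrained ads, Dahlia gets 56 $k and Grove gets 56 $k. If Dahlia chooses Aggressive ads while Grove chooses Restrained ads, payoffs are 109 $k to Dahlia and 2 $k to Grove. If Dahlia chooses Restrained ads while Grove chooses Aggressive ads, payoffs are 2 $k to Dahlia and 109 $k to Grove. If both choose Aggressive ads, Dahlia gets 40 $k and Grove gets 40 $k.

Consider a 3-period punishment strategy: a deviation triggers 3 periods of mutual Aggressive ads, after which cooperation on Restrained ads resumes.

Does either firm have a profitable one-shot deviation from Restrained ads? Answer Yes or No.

Yes

IC: δ+…+δ^3 ≥ (109−56)/(56−40) = 53/16.
At δ = 8/9: partial sum = 2.3813 < 3.3125. Cooperation not sustainable.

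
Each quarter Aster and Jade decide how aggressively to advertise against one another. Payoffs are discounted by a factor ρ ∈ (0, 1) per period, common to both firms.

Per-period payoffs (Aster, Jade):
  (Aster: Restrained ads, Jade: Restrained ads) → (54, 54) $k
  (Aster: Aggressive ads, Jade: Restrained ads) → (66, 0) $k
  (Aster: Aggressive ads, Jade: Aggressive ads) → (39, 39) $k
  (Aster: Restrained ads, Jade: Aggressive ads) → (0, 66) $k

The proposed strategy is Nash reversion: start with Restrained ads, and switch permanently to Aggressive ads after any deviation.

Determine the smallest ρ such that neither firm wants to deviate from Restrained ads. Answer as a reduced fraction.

54/(1−ρ) ≥ 66 + 39ρ/(1−ρ)
54 ≥ 66 − 27ρ
ρ ≥ 12/27 = 4/9.

4/9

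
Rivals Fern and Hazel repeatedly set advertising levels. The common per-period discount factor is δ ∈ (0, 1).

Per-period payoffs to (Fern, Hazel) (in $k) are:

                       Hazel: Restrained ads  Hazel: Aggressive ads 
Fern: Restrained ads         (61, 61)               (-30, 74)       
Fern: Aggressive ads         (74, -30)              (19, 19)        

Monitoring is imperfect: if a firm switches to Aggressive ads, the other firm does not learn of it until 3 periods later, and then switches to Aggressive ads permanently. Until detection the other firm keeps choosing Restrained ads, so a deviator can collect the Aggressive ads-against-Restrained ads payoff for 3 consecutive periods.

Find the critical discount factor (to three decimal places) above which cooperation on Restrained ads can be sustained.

Deviating for the 3 undetected periods gains 74−61 = 13 per period over cooperation, then loses 61−19 = 42 per period forever once punishment starts.
Gain: 13(1 + δ + … + δ^2); loss: 42·δ^3/(1−δ).
No profitable deviation ⇔ 13(1−δ^3) ≤ 42·δ^3, i.e. δ^3 ≥ 13/(13+42) = 13/55.
Hence δ ≥ (13/55)^(1/3) ≈ 0.618.

0.618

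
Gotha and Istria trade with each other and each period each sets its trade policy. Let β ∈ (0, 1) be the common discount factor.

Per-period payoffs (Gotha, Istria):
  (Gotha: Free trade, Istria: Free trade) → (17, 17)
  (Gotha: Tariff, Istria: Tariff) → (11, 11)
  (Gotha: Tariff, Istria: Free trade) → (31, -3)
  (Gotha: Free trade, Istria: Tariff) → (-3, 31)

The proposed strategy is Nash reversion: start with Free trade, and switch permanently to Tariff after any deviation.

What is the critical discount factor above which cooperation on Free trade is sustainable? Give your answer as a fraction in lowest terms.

7/10

Cooperation forever yields 17 each period: 17/(1−β).
Deviating yields 31 once, then 11 forever: 31 + 11β/(1−β).
No profitable deviation requires 17/(1−β) ≥ 31 + 11β/(1−β).
Multiplying by (1−β): 17 ≥ 31(1−β) + 11β = 31 − 20β.
So 20β ≥ 14, i.e. β ≥ 14/20 = 7/10.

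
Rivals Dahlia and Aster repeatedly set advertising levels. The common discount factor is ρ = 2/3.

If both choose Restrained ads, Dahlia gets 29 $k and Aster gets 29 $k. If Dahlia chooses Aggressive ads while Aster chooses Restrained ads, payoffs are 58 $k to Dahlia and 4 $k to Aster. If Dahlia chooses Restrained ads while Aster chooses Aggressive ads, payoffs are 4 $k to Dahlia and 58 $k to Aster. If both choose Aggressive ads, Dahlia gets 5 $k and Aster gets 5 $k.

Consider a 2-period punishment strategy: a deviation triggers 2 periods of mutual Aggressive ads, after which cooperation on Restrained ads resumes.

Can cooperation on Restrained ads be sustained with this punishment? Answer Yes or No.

Comparing payoff streams over the 3 periods until play realigns: cooperate → 29(1+ρ+…+ρ^2); deviate → 58 + 5(ρ+…+ρ^2).
Cooperation is sustained iff (29−5)(ρ+…+ρ^2) ≥ 58−29.
ρ+…+ρ^2 = 2/3·(1−(2/3)^2)/(1−2/3) = 1.1111, and (58−29)/(29−5) = 1.2083.
1.1111 < 1.2083, so cooperation is not sustainable.

No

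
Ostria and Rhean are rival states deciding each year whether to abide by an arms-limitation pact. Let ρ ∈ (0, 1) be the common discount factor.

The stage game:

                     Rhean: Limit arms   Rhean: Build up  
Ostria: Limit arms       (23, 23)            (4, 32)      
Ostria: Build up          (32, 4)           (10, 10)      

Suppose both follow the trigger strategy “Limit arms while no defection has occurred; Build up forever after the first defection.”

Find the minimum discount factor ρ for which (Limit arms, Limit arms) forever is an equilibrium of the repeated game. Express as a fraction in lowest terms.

One-period gain from deviating is 32 − 23 = 9. The loss is 23 − 10 = 13 in every subsequent period, with present value 13·ρ/(1−ρ).
Deviation is unprofitable when 13·ρ/(1−ρ) ≥ 9, i.e. ρ/(1−ρ) ≥ 9/13.
Equivalently ρ ≥ 9/(9+13) = 9/22.

9/22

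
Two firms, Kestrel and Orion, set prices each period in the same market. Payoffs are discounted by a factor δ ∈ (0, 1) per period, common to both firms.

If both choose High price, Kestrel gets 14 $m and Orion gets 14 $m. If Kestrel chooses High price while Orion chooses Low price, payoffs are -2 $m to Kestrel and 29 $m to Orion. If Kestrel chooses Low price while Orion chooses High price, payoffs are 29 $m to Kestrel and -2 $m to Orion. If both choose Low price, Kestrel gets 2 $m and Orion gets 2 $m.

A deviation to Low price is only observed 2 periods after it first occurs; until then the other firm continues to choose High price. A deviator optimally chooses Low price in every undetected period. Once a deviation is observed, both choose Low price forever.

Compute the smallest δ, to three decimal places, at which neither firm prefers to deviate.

A deviator earns 29 for 2 periods, then 2 forever; cooperating earns 14 forever. Multiplying the IC by (1−δ):
14 ≥ 29(1−δ^2) + 2δ^2, so 27·δ^2 ≥ 15 and δ^2 ≥ 5/9.
δ ≥ (5/9)^(1/2) ≈ 0.745.

0.745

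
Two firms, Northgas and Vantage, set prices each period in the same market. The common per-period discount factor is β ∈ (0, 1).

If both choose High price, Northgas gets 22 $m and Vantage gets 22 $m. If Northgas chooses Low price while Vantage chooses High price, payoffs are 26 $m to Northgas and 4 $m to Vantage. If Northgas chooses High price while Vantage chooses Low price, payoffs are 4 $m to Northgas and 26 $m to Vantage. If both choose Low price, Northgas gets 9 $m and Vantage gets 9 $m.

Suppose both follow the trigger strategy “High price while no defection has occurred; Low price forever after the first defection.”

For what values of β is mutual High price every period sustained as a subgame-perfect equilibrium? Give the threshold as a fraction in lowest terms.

22/(1−β) ≥ 26 + 9β/(1−β)
22 ≥ 26 − 17β
β ≥ 4/17.

4/17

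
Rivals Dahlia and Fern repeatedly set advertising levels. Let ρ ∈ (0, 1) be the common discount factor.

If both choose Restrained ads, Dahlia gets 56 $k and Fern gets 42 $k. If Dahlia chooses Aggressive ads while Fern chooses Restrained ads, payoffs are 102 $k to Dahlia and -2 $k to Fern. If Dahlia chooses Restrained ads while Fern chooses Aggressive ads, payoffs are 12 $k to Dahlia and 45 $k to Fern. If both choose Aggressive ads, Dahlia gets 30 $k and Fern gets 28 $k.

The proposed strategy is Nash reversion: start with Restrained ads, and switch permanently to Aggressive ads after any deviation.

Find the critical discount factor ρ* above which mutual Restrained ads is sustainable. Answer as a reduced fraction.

23/36

Dahlia: cooperation gives 56 each period; deviation gives 102 once then 30 forever.
  56/(1−ρ) ≥ 102 + 30ρ/(1−ρ) ⇒ ρ ≥ 46/72 = 23/36.
Fern: cooperation gives 42 each period; deviation gives 45 once then 28 forever.
  ρ ≥ 3/17.
Both must hold, so the binding constraint is Dahlia's: ρ ≥ 23/36.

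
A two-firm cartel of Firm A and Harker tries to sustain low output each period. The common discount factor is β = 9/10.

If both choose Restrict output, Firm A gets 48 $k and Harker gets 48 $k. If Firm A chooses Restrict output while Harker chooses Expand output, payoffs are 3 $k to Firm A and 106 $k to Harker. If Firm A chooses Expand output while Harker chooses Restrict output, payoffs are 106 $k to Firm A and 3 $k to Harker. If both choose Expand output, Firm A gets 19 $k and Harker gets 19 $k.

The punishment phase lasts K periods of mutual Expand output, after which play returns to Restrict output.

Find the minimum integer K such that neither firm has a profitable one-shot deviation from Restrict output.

Need Σ_{k=1}^{K} β^k ≥ (106−48)/(48−19) = 2.0000 at β = 9/10.
At K = 2 the sum is 1.7100 < 2.0000; at K = 3 it is 2.4390 ≥ 2.0000.
So the minimum punishment length is K = 3.

3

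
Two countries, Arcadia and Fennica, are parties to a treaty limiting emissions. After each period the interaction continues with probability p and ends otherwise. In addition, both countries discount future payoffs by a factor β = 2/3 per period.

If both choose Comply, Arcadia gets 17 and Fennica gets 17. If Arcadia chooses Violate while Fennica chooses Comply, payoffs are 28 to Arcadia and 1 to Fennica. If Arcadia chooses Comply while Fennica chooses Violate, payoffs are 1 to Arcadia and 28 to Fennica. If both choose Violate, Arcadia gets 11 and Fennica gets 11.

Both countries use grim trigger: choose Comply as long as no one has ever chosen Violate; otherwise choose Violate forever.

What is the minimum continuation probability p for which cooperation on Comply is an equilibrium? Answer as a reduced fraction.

Expected continuation weight on next period's payoff is β·p = 2/3·p, which plays the role of the discount factor.
Cooperation requires 2/3·p ≥ (28−17)/(28−11) = 11/17, hence p ≥ 33/34.

33/34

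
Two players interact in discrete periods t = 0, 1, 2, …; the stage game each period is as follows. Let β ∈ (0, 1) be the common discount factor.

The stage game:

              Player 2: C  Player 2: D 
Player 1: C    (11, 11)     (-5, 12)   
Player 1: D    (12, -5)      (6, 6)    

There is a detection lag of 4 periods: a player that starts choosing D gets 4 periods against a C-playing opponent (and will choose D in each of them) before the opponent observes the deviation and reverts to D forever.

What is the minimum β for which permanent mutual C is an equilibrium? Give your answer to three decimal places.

0.639

The best deviation is to choose D for all 4 undetected periods, earning 12 each, then 6 forever once detected.
Deviation value: 12(1−β^4)/(1−β) + 6β^4/(1−β); cooperation value: 11/(1−β).
IC: 11 ≥ 12(1−β^4) + 6β^4 = 12 − 6β^4.
So β^4 ≥ 1/6, giving β ≥ (1/6)^(1/4) ≈ 0.639.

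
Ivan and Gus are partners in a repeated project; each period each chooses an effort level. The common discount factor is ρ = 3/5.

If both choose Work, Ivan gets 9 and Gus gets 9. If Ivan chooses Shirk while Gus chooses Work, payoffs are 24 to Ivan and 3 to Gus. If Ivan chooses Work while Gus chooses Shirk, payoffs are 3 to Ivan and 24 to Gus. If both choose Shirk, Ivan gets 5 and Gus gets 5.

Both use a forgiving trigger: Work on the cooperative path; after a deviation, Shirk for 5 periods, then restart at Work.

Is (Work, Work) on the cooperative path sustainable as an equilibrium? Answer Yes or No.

No

IC: ρ+…+ρ^5 ≥ (24−9)/(9−5) = 15/4.
At ρ = 3/5: partial sum = 1.3834 < 3.7500. Cooperation not sustainable.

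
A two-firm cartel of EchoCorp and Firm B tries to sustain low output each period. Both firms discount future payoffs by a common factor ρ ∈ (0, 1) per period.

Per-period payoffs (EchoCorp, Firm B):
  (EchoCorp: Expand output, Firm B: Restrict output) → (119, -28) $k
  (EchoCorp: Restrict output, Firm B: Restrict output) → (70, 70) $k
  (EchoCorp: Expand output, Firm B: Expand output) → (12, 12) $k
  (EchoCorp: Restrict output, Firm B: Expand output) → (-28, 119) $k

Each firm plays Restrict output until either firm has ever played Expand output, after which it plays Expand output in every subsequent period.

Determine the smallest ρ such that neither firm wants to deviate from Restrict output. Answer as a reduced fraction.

70/(1−ρ) ≥ 119 + 12ρ/(1−ρ)
70 ≥ 119 − 107ρ
ρ ≥ 49/107.

49/107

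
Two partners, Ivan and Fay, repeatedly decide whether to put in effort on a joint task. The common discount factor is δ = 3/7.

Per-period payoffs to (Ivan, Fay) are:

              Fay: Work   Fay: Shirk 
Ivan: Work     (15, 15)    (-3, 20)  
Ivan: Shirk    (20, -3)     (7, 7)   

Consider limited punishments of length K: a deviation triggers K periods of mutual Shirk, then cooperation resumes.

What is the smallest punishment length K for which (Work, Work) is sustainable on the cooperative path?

No profitable deviation requires (15−7)(δ+…+δ^K) ≥ 20−15, i.e. δ+…+δ^K ≥ 5/8 ≈ 0.6250.
With δ = 3/7, the partial sums are K=1: 0.4286, K=2: 0.6122, K=3: 0.6910.
K = 3 is the first length at which the sum reaches 0.6250.

3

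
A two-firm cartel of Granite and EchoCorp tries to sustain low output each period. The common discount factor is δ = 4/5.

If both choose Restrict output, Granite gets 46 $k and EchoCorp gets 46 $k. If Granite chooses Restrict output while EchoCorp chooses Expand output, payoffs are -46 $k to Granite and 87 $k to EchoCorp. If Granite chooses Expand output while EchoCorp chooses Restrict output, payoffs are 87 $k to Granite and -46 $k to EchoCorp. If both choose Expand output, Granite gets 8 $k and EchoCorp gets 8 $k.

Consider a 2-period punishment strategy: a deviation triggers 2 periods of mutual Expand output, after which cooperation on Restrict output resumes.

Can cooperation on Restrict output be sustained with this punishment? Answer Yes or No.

Yes

A one-shot deviation gives 87 now, then 8 for 2 periods, then back to 46.
Gain from deviating: (87−46) today; loss: (46−8) in each of the next 2 periods.
No-deviation condition: (46−8)(δ+…+δ^2) ≥ 87−46, i.e. δ+…+δ^2 ≥ 41/38.
At δ = 4/5: δ+…+δ^2 = 1.4400 ≥ 1.0789.
So cooperation is sustainable.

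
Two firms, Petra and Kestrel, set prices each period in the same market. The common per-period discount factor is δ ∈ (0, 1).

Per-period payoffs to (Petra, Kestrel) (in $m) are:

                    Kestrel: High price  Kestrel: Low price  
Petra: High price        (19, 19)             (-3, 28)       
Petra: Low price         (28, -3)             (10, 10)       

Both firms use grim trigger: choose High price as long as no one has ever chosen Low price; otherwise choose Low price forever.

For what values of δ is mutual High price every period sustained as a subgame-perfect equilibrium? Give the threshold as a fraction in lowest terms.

One-period gain from deviating is 28 − 19 = 9. The loss is 19 − 10 = 9 in every subsequent period, with present value 9·δ/(1−δ).
Deviation is unprofitable when 9·δ/(1−δ) ≥ 9, i.e. δ/(1−δ) ≥ 1.
Equivalently δ ≥ 9/(9+9) = 1/2.

1/2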